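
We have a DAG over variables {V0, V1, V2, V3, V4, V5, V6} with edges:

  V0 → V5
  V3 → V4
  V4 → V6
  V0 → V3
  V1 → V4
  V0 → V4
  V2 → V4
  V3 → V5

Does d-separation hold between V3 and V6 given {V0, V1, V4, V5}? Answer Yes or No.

Yes

3 paths connect V3 and V6; each must be blocked for d-separation to hold:
Path 1: V3 → V4 → V6
  V4 is a chain here and V4 is conditioned on, so the path is blocked at V4.
Path 2: V3 → V5 ← V0 → V4 → V6
  V0 is a fork here and V0 is conditioned on, so the path is blocked at V0.
Path 3: V3 ← V0 → V4 → V6
  V0 is a fork here and V0 is conditioned on, so the path is blocked at V0.
Every path is blocked, so V3 and V6 are d-separated given {V0, V1, V4, V5}.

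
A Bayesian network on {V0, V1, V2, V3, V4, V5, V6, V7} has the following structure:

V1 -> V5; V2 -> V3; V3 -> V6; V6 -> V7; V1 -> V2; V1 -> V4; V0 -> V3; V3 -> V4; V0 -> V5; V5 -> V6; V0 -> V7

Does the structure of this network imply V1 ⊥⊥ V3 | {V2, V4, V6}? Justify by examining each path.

No

6 paths connect V1 and V3; each must be blocked for d-separation to hold:
  1. V1 → V5 ← V0 → V3 — V5:collider[open]; V0:fork[open] ⇒ active
  2. V1 → V5 ← V0 → V7 ← V6 ← V3 — V5:collider[open]; V0:fork[open]; V7:collider[blocks]; V6:chain[blocks] ⇒ blocked
  3. V1 → V5 → V6 ← V3 — V5:chain[open]; V6:collider[open] ⇒ active
  4. V1 → V5 → V6 → V7 ← V0 → V3 — V5:chain[open]; V6:chain[blocks]; V7:collider[blocks]; V0:fork[open] ⇒ blocked
  5. V1 → V4 ← V3 — V4:collider[open] ⇒ active
  6. V1 → V2 → V3 — V2:chain[blocks] ⇒ blocked
Since the path V1 → V5 ← V0 → V3 is active, V1 and V3 are not d-separated given {V2, V4, V6}.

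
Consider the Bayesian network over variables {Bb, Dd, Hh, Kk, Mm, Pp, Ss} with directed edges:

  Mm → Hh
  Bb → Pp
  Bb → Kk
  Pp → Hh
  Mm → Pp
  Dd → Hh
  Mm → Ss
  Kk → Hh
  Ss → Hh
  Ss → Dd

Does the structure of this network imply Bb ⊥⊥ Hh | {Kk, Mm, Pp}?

We examine all 5 paths between Bb and Hh:
Path 1: Bb → Pp ← Mm → Ss → Dd → Hh
  Mm is a fork here and Mm is conditioned on, so the path is blocked at Mm.
Path 2: Bb → Pp ← Mm → Ss → Hh
  Mm is a fork here and Mm is conditioned on, so the path is blocked at Mm.
Path 3: Bb → Pp ← Mm → Hh
  Mm is a fork here and Mm is conditioned on, so the path is blocked at Mm.
Path 4: Bb → Pp → Hh
  Pp is a chain here and Pp is conditioned on, so the path is blocked at Pp.
Path 5: Bb → Kk → Hh
  Kk is a chain here and Kk is conditioned on, so the path is blocked at Kk.
Every path is blocked, so Bb and Hh are d-separated given {Kk, Mm, Pp}.

Yes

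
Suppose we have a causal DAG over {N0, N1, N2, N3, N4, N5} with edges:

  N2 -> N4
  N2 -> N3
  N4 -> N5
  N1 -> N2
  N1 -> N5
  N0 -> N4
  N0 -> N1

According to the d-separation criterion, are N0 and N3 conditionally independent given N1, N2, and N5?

Enumerating the 4 paths from N0 to N3 and testing each for blocking by {N1, N2, N5}:
  1. N0 → N4 ← N2 → N3 — N4:collider[open]; N2:fork[blocks] ⇒ blocked
  2. N0 → N4 → N5 ← N1 → N2 → N3 — N4:chain[open]; N5:collider[open]; N1:fork[blocks]; N2:chain[blocks] ⇒ blocked
  3. N0 → N1 → N2 → N3 — N1:chain[blocks]; N2:chain[blocks] ⇒ blocked
  4. N0 → N1 → N5 ← N4 ← N2 → N3 — N1:chain[blocks]; N5:collider[open]; N4:chain[open]; N2:fork[blocks] ⇒ blocked
Since every path is blocked, d-separation holds.

Yes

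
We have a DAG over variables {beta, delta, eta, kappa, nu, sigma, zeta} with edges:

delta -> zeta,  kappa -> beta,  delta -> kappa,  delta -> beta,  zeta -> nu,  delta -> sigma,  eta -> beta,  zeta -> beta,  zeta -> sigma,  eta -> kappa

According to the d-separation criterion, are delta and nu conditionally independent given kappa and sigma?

No

We examine all 5 paths between delta and nu:
Path 1: delta → sigma ← zeta → nu
  sigma is a collider and sigma is conditioned on, which opens it; zeta is a fork and zeta is not conditioned on — no node blocks this path, so it is active.
Path 2: delta → kappa → beta ← zeta → nu
  kappa is a chain here and kappa is conditioned on, so the path is blocked at kappa.
Path 3: delta → kappa ← eta → beta ← zeta → nu
  beta is a collider here and neither beta nor any of its descendants is conditioned on, so the collider stays closed — the path is blocked at beta.
Path 4: delta → beta ← zeta → nu
  beta is a collider here and neither beta nor any of its descendants is conditioned on, so the collider stays closed — the path is blocked at beta.
Path 5: delta → zeta → nu
  zeta is a chain and zeta is not conditioned on — no node blocks this path, so it is active.
At least one path is unblocked, so d-separation fails.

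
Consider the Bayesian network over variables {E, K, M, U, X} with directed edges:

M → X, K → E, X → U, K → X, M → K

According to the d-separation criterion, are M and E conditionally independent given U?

There are 2 undirected paths between M and E; checking each against the conditioning set {U}:
  1. M → X ← K → E — X:collider[open]; K:fork[open] ⇒ active
  2. M → K → E — K:chain[open] ⇒ active
At least one path is unblocked, so d-separation fails.

No — M and E are not d-separated given {U}.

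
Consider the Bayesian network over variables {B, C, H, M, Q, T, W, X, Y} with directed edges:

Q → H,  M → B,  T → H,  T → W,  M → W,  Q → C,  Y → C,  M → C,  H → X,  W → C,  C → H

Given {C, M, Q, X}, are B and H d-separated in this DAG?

Yes — B and H are d-separated given {C, M, Q, X}.

6 paths connect B and H; each must be blocked for d-separation to hold:
Path 1: B ← M → C → H
  M is a fork here and M is conditioned on, so the path is blocked at M.
Path 2: B ← M → C ← Q → H
  M is a fork here and M is conditioned on, so the path is blocked at M.
Path 3: B ← M → C ← W ← T → H
  M is a fork here and M is conditioned on, so the path is blocked at M.
Path 4: B ← M → W → C → H
  M is a fork here and M is conditioned on, so the path is blocked at M.
Path 5: B ← M → W → C ← Q → H
  M is a fork here and M is conditioned on, so the path is blocked at M.
Path 6: B ← M → W ← T → H
  M is a fork here and M is conditioned on, so the path is blocked at M.
All paths are blocked; B ⊥ H | {C, M, Q, X} holds.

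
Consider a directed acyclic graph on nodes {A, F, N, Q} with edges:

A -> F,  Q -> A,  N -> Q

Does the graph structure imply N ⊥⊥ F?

No

Only one path connects N and F:
  1. N → Q → A → F — Q:chain[open]; A:chain[open] ⇒ active
Since the path N → Q → A → F is active, N and F are not d-separated given ∅.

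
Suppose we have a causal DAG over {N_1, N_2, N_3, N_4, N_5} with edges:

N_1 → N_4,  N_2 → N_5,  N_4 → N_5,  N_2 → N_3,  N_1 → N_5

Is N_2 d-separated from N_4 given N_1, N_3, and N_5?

We examine all 2 paths between N_2 and N_4:
  1. N_2 → N_5 ← N_4 — N_5:collider[open] ⇒ active
  2. N_2 → N_5 ← N_1 → N_4 — N_5:collider[open]; N_1:fork[blocks] ⇒ blocked
At least one path is unblocked, so d-separation fails.

No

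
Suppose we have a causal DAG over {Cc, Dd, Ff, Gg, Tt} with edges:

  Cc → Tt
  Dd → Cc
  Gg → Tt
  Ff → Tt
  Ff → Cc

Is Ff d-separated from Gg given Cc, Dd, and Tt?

2 paths connect Ff and Gg; each must be blocked for d-separation to hold:
Path 1: Ff → Cc → Tt ← Gg
  Cc is a chain here and Cc is conditioned on, so the path is blocked at Cc.
Path 2: Ff → Tt ← Gg
  Tt is a collider and Tt is conditioned on, which opens it — no node blocks this path, so it is active.
Because an active path exists, Ff and Gg are not d-separated.

No — Ff and Gg are not d-separated given {Cc, Dd, Tt}.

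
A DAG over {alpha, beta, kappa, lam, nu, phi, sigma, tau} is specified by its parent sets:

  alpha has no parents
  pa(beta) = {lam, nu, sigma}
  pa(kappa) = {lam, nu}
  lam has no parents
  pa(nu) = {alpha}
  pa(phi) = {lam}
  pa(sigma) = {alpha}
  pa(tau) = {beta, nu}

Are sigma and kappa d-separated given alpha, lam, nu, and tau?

Enumerating the 6 paths from sigma to kappa and testing each for blocking by {alpha, lam, nu, tau}:
Path 1: sigma ← alpha → nu → tau ← beta ← lam → kappa
  alpha is a fork here and alpha is conditioned on, so the path is blocked at alpha.
Path 2: sigma ← alpha → nu → beta ← lam → kappa
  alpha is a fork here and alpha is conditioned on, so the path is blocked at alpha.
Path 3: sigma ← alpha → nu → kappa
  alpha is a fork here and alpha is conditioned on, so the path is blocked at alpha.
Path 4: sigma → beta → tau ← nu → kappa
  nu is a fork here and nu is conditioned on, so the path is blocked at nu.
Path 5: sigma → beta ← lam → kappa
  lam is a fork here and lam is conditioned on, so the path is blocked at lam.
Path 6: sigma → beta ← nu → kappa
  nu is a fork here and nu is conditioned on, so the path is blocked at nu.
Every path is blocked, so sigma and kappa are d-separated given {alpha, lam, nu, tau}.

Yes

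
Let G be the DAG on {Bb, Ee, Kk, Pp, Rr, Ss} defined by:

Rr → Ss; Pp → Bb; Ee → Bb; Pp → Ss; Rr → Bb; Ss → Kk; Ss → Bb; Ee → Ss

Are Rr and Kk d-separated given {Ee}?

No

There are 4 undirected paths between Rr and Kk; checking each against the conditioning set {Ee}:
  1. Rr → Ss → Kk — Ss:chain[open] ⇒ active
  2. Rr → Bb ← Ss → Kk — Bb:collider[blocks]; Ss:fork[open] ⇒ blocked
  3. Rr → Bb ← Pp → Ss → Kk — Bb:collider[blocks]; Pp:fork[open]; Ss:chain[open] ⇒ blocked
  4. Rr → Bb ← Ee → Ss → Kk — Bb:collider[blocks]; Ee:fork[blocks]; Ss:chain[open] ⇒ blocked
Since the path Rr → Ss → Kk is active, Rr and Kk are not d-separated given {Ee}.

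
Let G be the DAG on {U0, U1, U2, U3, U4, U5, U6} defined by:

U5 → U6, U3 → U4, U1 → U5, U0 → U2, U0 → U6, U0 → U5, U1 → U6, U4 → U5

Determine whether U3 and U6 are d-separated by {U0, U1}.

Enumerating the 3 paths from U3 to U6 and testing each for blocking by {U0, U1}:
Path 1: U3 → U4 → U5 ← U1 → U6
  U5 is a collider here and neither U5 nor any of its descendants is conditioned on, so the collider stays closed — the path is blocked at U5.
Path 2: U3 → U4 → U5 ← U0 → U6
  U5 is a collider here and neither U5 nor any of its descendants is conditioned on, so the collider stays closed — the path is blocked at U5.
Path 3: U3 → U4 → U5 → U6
  U4 is a chain and U4 is not conditioned on; U5 is a chain and U5 is not conditioned on — no node blocks this path, so it is active.
Because an active path exists, U3 and U6 are not d-separated.

No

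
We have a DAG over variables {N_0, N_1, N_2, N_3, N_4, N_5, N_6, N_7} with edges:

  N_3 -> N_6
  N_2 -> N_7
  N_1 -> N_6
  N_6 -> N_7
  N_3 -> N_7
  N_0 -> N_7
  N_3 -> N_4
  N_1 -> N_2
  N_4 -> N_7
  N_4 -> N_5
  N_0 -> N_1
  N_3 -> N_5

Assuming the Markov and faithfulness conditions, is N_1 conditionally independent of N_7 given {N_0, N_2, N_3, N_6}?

There are 6 undirected paths between N_1 and N_7; checking each against the conditioning set {N_0, N_2, N_3, N_6}:
Path 1: N_1 → N_2 → N_7
  N_2 is a chain here and N_2 is conditioned on, so the path is blocked at N_2.
Path 2: N_1 → N_6 → N_7
  N_6 is a chain here and N_6 is conditioned on, so the path is blocked at N_6.
Path 3: N_1 → N_6 ← N_3 → N_7
  N_3 is a fork here and N_3 is conditioned on, so the path is blocked at N_3.
Path 4: N_1 → N_6 ← N_3 → N_5 ← N_4 → N_7
  N_3 is a fork here and N_3 is conditioned on, so the path is blocked at N_3.
Path 5: N_1 → N_6 ← N_3 → N_4 → N_7
  N_3 is a fork here and N_3 is conditioned on, so the path is blocked at N_3.
Path 6: N_1 ← N_0 → N_7
  N_0 is a fork here and N_0 is conditioned on, so the path is blocked at N_0.
Every path is blocked, so N_1 and N_7 are d-separated given {N_0, N_2, N_3, N_6}.

Yes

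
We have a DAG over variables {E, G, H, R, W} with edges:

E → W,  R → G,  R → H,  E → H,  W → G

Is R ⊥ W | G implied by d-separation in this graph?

There are 2 undirected paths between R and W; checking each against the conditioning set {G}:
  1. R → H ← E → W — H:collider[blocks]; E:fork[open] ⇒ blocked
  2. R → G ← W — G:collider[open] ⇒ active
At least one path is unblocked, so d-separation fails.

No — R and W are not d-separated given {G}.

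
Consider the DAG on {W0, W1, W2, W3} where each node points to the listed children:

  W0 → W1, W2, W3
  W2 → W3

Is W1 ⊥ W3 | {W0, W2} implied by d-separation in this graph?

Yes

There are 2 undirected paths between W1 and W3; checking each against the conditioning set {W0, W2}:
  1. W1 ← W0 → W2 → W3 — W0:fork[blocks]; W2:chain[blocks] ⇒ blocked
  2. W1 ← W0 → W3 — W0:fork[blocks] ⇒ blocked
All paths are blocked; W1 ⊥ W3 | {W0, W2} holds.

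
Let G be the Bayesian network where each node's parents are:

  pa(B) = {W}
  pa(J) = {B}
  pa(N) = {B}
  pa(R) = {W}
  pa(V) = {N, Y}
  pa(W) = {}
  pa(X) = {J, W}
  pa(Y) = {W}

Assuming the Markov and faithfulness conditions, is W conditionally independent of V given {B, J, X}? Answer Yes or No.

No — W and V are not d-separated given {B, J, X}.

Enumerating the 3 paths from W to V and testing each for blocking by {B, J, X}:
Path 1: W → B → N → V
  B is a chain here and B is conditioned on, so the path is blocked at B.
Path 2: W → X ← J ← B → N → V
  J is a chain here and J is conditioned on, so the path is blocked at J.
Path 3: W → Y → V
  Y is a chain and Y is not conditioned on — no node blocks this path, so it is active.
Since the path W → Y → V is active, W and V are not d-separated given {B, J, X}.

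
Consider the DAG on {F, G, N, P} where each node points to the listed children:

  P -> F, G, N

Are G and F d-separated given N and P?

Yes

The only undirected path from G to F is:
  1. G ← P → F — P:fork[blocks] ⇒ blocked
Since every path is blocked, d-separation holds.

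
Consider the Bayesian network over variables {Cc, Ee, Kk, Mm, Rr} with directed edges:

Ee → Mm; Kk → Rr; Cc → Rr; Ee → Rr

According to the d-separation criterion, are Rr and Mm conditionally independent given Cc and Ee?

Yes — Rr and Mm are d-separated given {Cc, Ee}.

There is one path between Rr and Mm:
  1. Rr ← Ee → Mm — Ee:fork[blocks] ⇒ blocked
All paths are blocked; Rr ⊥ Mm | {Cc, Ee} holds.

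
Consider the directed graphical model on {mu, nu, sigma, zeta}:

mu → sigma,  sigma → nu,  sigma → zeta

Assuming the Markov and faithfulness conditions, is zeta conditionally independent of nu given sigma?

The only undirected path from zeta to nu is:
Path 1: zeta ← sigma → nu
  sigma is a fork here and sigma is conditioned on, so the path is blocked at sigma.
Every path is blocked, so zeta and nu are d-separated given {sigma}.

Yes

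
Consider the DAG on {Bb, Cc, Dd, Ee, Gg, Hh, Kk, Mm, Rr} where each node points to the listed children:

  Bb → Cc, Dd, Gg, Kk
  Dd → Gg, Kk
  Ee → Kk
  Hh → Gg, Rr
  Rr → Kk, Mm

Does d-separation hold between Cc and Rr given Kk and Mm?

No

6 paths connect Cc and Rr; each must be blocked for d-separation to hold:
  1. Cc ← Bb → Kk ← Dd → Gg ← Hh → Rr — Bb:fork[open]; Kk:collider[open]; Dd:fork[open]; Gg:collider[blocks]; Hh:fork[open] ⇒ blocked
  2. Cc ← Bb → Kk ← Rr — Bb:fork[open]; Kk:collider[open] ⇒ active
  3. Cc ← Bb → Dd → Kk ← Rr — Bb:fork[open]; Dd:chain[open]; Kk:collider[open] ⇒ active
  4. Cc ← Bb → Dd → Gg ← Hh → Rr — Bb:fork[open]; Dd:chain[open]; Gg:collider[blocks]; Hh:fork[open] ⇒ blocked
  5. Cc ← Bb → Gg ← Hh → Rr — Bb:fork[open]; Gg:collider[blocks]; Hh:fork[open] ⇒ blocked
  6. Cc ← Bb → Gg ← Dd → Kk ← Rr — Bb:fork[open]; Gg:collider[blocks]; Dd:fork[open]; Kk:collider[open] ⇒ blocked
Because an active path exists, Cc and Rr are not d-separated.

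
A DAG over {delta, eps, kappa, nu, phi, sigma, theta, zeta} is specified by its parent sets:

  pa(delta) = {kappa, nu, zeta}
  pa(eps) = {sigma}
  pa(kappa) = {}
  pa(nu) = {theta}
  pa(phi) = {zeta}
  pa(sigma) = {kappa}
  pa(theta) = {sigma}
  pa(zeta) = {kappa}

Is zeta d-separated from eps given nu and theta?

No

There are 4 undirected paths between zeta and eps; checking each against the conditioning set {nu, theta}:
  1. zeta ← kappa → sigma → eps — kappa:fork[open]; sigma:chain[open] ⇒ active
  2. zeta ← kappa → delta ← nu ← theta ← sigma → eps — kappa:fork[open]; delta:collider[blocks]; nu:chain[blocks]; theta:chain[blocks]; sigma:fork[open] ⇒ blocked
  3. zeta → delta ← nu ← theta ← sigma → eps — delta:collider[blocks]; nu:chain[blocks]; theta:chain[blocks]; sigma:fork[open] ⇒ blocked
  4. zeta → delta ← kappa → sigma → eps — delta:collider[blocks]; kappa:fork[open]; sigma:chain[open] ⇒ blocked
Because an active path exists, zeta and eps are not d-separated.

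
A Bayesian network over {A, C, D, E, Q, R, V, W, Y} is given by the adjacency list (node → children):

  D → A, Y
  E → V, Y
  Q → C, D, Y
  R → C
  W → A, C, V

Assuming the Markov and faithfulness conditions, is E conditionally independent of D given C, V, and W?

Yes

We examine all 6 paths between E and D:
Path 1: E → Y ← D
  Y is a collider here and neither Y nor any of its descendants is conditioned on, so the collider stays closed — the path is blocked at Y.
Path 2: E → Y ← Q → D
  Y is a collider here and neither Y nor any of its descendants is conditioned on, so the collider stays closed — the path is blocked at Y.
Path 3: E → Y ← Q → C ← W → A ← D
  Y is a collider here and neither Y nor any of its descendants is conditioned on, so the collider stays closed — the path is blocked at Y.
Path 4: E → V ← W → C ← Q → Y ← D
  W is a fork here and W is conditioned on, so the path is blocked at W.
Path 5: E → V ← W → C ← Q → D
  W is a fork here and W is conditioned on, so the path is blocked at W.
Path 6: E → V ← W → A ← D
  W is a fork here and W is conditioned on, so the path is blocked at W.
Since every path is blocked, d-separation holds.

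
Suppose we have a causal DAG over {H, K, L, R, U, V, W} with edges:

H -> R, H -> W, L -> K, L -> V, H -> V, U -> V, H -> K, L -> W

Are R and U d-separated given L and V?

No

Enumerating the 3 paths from R to U and testing each for blocking by {L, V}:
  1. R ← H → K ← L → V ← U — H:fork[open]; K:collider[blocks]; L:fork[blocks]; V:collider[open] ⇒ blocked
  2. R ← H → V ← U — H:fork[open]; V:collider[open] ⇒ active
  3. R ← H → W ← L → V ← U — H:fork[open]; W:collider[blocks]; L:fork[blocks]; V:collider[open] ⇒ blocked
At least one path is unblocked, so d-separation fails.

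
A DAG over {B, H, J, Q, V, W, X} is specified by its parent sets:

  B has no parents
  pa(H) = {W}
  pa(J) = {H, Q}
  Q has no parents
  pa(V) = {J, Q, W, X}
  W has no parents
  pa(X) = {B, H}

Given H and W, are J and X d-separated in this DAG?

Yes

We examine all 6 paths between J and X:
  1. J → V ← X — V:collider[blocks] ⇒ blocked
  2. J → V ← W → H → X — V:collider[blocks]; W:fork[blocks]; H:chain[blocks] ⇒ blocked
  3. J ← H → X — H:fork[blocks] ⇒ blocked
  4. J ← H ← W → V ← X — H:chain[blocks]; W:fork[blocks]; V:collider[blocks] ⇒ blocked
  5. J ← Q → V ← X — Q:fork[open]; V:collider[blocks] ⇒ blocked
  6. J ← Q → V ← W → H → X — Q:fork[open]; V:collider[blocks]; W:fork[blocks]; H:chain[blocks] ⇒ blocked
All paths are blocked; J ⊥ X | {H, W} holds.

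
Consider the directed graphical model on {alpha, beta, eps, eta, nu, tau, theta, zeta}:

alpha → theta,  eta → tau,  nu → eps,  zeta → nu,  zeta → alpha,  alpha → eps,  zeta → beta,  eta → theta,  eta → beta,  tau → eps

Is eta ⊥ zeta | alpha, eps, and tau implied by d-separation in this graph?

Yes

Enumerating the 5 paths from eta to zeta and testing each for blocking by {alpha, eps, tau}:
Path 1: eta → beta ← zeta
  beta is a collider here and neither beta nor any of its descendants is conditioned on, so the collider stays closed — the path is blocked at beta.
Path 2: eta → tau → eps ← alpha ← zeta
  tau is a chain here and tau is conditioned on, so the path is blocked at tau.
Path 3: eta → tau → eps ← nu ← zeta
  tau is a chain here and tau is conditioned on, so the path is blocked at tau.
Path 4: eta → theta ← alpha → eps ← nu ← zeta
  theta is a collider here and neither theta nor any of its descendants is conditioned on, so the collider stays closed — the path is blocked at theta.
Path 5: eta → theta ← alpha ← zeta
  theta is a collider here and neither theta nor any of its descendants is conditioned on, so the collider stays closed — the path is blocked at theta.
Since every path is blocked, d-separation holds.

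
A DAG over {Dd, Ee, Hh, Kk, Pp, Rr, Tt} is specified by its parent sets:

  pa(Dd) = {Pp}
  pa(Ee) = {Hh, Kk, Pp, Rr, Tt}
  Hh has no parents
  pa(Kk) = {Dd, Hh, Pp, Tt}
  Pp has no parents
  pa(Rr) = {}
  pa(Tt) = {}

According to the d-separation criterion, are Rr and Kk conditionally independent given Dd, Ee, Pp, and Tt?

There are 5 undirected paths between Rr and Kk; checking each against the conditioning set {Dd, Ee, Pp, Tt}:
Path 1: Rr → Ee ← Pp → Kk
  Pp is a fork here and Pp is conditioned on, so the path is blocked at Pp.
Path 2: Rr → Ee ← Pp → Dd → Kk
  Pp is a fork here and Pp is conditioned on, so the path is blocked at Pp.
Path 3: Rr → Ee ← Hh → Kk
  Ee is a collider and Ee is conditioned on, which opens it; Hh is a fork and Hh is not conditioned on — no node blocks this path, so it is active.
Path 4: Rr → Ee ← Tt → Kk
  Tt is a fork here and Tt is conditioned on, so the path is blocked at Tt.
Path 5: Rr → Ee ← Kk
  Ee is a collider and Ee is conditioned on, which opens it — no node blocks this path, so it is active.
Since the path Rr → Ee ← Hh → Kk is active, Rr and Kk are not d-separated given {Dd, Ee, Pp, Tt}.

No — Rr and Kk are not d-separated given {Dd, Ee, Pp, Tt}.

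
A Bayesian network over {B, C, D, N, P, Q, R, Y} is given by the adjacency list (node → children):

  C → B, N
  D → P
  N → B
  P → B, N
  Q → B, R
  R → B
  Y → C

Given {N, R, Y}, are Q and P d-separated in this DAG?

Yes — Q and P are d-separated given {N, R, Y}.

There are 6 undirected paths between Q and P; checking each against the conditioning set {N, R, Y}:
Path 1: Q → B ← P
  B is a collider here and neither B nor any of its descendants is conditioned on, so the collider stays closed — the path is blocked at B.
Path 2: Q → B ← N ← P
  B is a collider here and neither B nor any of its descendants is conditioned on, so the collider stays closed — the path is blocked at B.
Path 3: Q → B ← C → N ← P
  B is a collider here and neither B nor any of its descendants is conditioned on, so the collider stays closed — the path is blocked at B.
Path 4: Q → R → B ← P
  R is a chain here and R is conditioned on, so the path is blocked at R.
Path 5: Q → R → B ← N ← P
  R is a chain here and R is conditioned on, so the path is blocked at R.
Path 6: Q → R → B ← C → N ← P
  R is a chain here and R is conditioned on, so the path is blocked at R.
Every path is blocked, so Q and P are d-separated given {N, R, Y}.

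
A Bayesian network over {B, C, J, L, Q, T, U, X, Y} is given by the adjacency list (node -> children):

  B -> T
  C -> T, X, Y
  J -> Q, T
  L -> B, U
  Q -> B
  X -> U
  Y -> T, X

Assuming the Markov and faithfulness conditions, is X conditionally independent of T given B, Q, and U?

6 paths connect X and T; each must be blocked for d-separation to hold:
  1. X ← Y → T — Y:fork[open] ⇒ active
  2. X ← Y ← C → T — Y:chain[open]; C:fork[open] ⇒ active
  3. X → U ← L → B → T — U:collider[open]; L:fork[open]; B:chain[blocks] ⇒ blocked
  4. X → U ← L → B ← Q ← J → T — U:collider[open]; L:fork[open]; B:collider[open]; Q:chain[blocks]; J:fork[open] ⇒ blocked
  5. X ← C → T — C:fork[open] ⇒ active
  6. X ← C → Y → T — C:fork[open]; Y:chain[open] ⇒ active
At least one path is unblocked, so d-separation fails.

No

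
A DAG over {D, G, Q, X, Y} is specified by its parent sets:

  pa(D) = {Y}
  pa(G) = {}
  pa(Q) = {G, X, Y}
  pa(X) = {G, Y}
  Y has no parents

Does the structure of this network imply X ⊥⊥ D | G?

Enumerating the 3 paths from X to D and testing each for blocking by {G}:
Path 1: X → Q ← Y → D
  Q is a collider here and neither Q nor any of its descendants is conditioned on, so the collider stays closed — the path is blocked at Q.
Path 2: X ← Y → D
  Y is a fork and Y is not conditioned on — no node blocks this path, so it is active.
Path 3: X ← G → Q ← Y → D
  G is a fork here and G is conditioned on, so the path is blocked at G.
Because an active path exists, X and D are not d-separated.

No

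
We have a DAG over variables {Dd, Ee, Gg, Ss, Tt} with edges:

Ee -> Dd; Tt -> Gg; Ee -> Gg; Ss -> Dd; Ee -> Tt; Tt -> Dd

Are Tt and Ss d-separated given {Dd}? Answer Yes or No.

We examine all 3 paths between Tt and Ss:
Path 1: Tt ← Ee → Dd ← Ss
  Ee is a fork and Ee is not conditioned on; Dd is a collider and Dd is conditioned on, which opens it — no node blocks this path, so it is active.
Path 2: Tt → Dd ← Ss
  Dd is a collider and Dd is conditioned on, which opens it — no node blocks this path, so it is active.
Path 3: Tt → Gg ← Ee → Dd ← Ss
  Gg is a collider here and neither Gg nor any of its descendants is conditioned on, so the collider stays closed — the path is blocked at Gg.
Because an active path exists, Tt and Ss are not d-separated.

No — Tt and Ss are not d-separated given {Dd}.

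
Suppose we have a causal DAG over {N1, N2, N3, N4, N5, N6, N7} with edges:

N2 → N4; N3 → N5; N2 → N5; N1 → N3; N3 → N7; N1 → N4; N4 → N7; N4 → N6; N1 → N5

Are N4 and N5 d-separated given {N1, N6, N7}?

No

There are 5 undirected paths between N4 and N5; checking each against the conditioning set {N1, N6, N7}:
  1. N4 → N7 ← N3 → N5 — N7:collider[open]; N3:fork[open] ⇒ active
  2. N4 → N7 ← N3 ← N1 → N5 — N7:collider[open]; N3:chain[open]; N1:fork[blocks] ⇒ blocked
  3. N4 ← N2 → N5 — N2:fork[open] ⇒ active
  4. N4 ← N1 → N5 — N1:fork[blocks] ⇒ blocked
  5. N4 ← N1 → N3 → N5 — N1:fork[blocks]; N3:chain[open] ⇒ blocked
Because an active path exists, N4 and N5 are not d-separated.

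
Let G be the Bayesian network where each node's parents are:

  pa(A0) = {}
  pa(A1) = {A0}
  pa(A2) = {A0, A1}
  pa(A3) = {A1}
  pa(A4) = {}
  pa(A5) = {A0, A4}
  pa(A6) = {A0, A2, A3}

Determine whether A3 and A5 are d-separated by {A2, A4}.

No

We examine all 6 paths between A3 and A5:
  1. A3 ← A1 ← A0 → A5 — A1:chain[open]; A0:fork[open] ⇒ active
  2. A3 ← A1 → A2 ← A0 → A5 — A1:fork[open]; A2:collider[open]; A0:fork[open] ⇒ active
  3. A3 ← A1 → A2 → A6 ← A0 → A5 — A1:fork[open]; A2:chain[blocks]; A6:collider[blocks]; A0:fork[open] ⇒ blocked
  4. A3 → A6 ← A0 → A5 — A6:collider[blocks]; A0:fork[open] ⇒ blocked
  5. A3 → A6 ← A2 ← A0 → A5 — A6:collider[blocks]; A2:chain[blocks]; A0:fork[open] ⇒ blocked
  6. A3 → A6 ← A2 ← A1 ← A0 → A5 — A6:collider[blocks]; A2:chain[blocks]; A1:chain[open]; A0:fork[open] ⇒ blocked
At least one path is unblocked, so d-separation fails.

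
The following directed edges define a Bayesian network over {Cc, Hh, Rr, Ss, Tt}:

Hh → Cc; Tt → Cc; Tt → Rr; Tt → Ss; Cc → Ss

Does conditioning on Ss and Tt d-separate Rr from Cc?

Yes

We examine all 2 paths between Rr and Cc:
Path 1: Rr ← Tt → Cc
  Tt is a fork here and Tt is conditioned on, so the path is blocked at Tt.
Path 2: Rr ← Tt → Ss ← Cc
  Tt is a fork here and Tt is conditioned on, so the path is blocked at Tt.
Since every path is blocked, d-separation holds.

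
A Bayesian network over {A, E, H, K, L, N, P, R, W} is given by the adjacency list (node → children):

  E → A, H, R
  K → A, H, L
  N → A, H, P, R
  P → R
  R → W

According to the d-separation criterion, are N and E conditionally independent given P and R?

We examine all 6 paths between N and E:
Path 1: N → P → R ← E
  P is a chain here and P is conditioned on, so the path is blocked at P.
Path 2: N → H ← E
  H is a collider here and neither H nor any of its descendants is conditioned on, so the collider stays closed — the path is blocked at H.
Path 3: N → H ← K → A ← E
  H is a collider here and neither H nor any of its descendants is conditioned on, so the collider stays closed — the path is blocked at H.
Path 4: N → R ← E
  R is a collider and R is conditioned on, which opens it — no node blocks this path, so it is active.
Path 5: N → A ← E
  A is a collider here and neither A nor any of its descendants is conditioned on, so the collider stays closed — the path is blocked at A.
Path 6: N → A ← K → H ← E
  A is a collider here and neither A nor any of its descendants is conditioned on, so the collider stays closed — the path is blocked at A.
At least one path is unblocked, so d-separation fails.

No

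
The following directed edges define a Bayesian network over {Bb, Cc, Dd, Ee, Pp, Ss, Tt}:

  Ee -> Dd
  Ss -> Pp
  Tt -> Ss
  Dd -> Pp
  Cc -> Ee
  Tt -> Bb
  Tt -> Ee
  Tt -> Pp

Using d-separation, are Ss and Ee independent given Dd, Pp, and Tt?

Yes — Ss and Ee are d-separated given {Dd, Pp, Tt}.

There are 4 undirected paths between Ss and Ee; checking each against the conditioning set {Dd, Pp, Tt}:
Path 1: Ss → Pp ← Dd ← Ee
  Dd is a chain here and Dd is conditioned on, so the path is blocked at Dd.
Path 2: Ss → Pp ← Tt → Ee
  Tt is a fork here and Tt is conditioned on, so the path is blocked at Tt.
Path 3: Ss ← Tt → Pp ← Dd ← Ee
  Tt is a fork here and Tt is conditioned on, so the path is blocked at Tt.
Path 4: Ss ← Tt → Ee
  Tt is a fork here and Tt is conditioned on, so the path is blocked at Tt.
Since every path is blocked, d-separation holds.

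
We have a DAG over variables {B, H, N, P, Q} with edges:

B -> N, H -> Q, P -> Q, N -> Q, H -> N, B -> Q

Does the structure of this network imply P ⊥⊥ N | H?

Yes

There are 3 undirected paths between P and N; checking each against the conditioning set {H}:
  1. P → Q ← H → N — Q:collider[blocks]; H:fork[blocks] ⇒ blocked
  2. P → Q ← N — Q:collider[blocks] ⇒ blocked
  3. P → Q ← B → N — Q:collider[blocks]; B:fork[open] ⇒ blocked
All paths are blocked; P ⊥ N | {H} holds.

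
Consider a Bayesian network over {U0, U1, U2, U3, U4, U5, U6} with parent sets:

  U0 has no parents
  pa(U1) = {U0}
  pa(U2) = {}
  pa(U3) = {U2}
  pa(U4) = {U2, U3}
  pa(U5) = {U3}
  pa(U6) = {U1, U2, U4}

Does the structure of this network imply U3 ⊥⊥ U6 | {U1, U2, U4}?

Enumerating the 4 paths from U3 to U6 and testing each for blocking by {U1, U2, U4}:
Path 1: U3 → U4 → U6
  U4 is a chain here and U4 is conditioned on, so the path is blocked at U4.
Path 2: U3 → U4 ← U2 → U6
  U2 is a fork here and U2 is conditioned on, so the path is blocked at U2.
Path 3: U3 ← U2 → U4 → U6
  U2 is a fork here and U2 is conditioned on, so the path is blocked at U2.
Path 4: U3 ← U2 → U6
  U2 is a fork here and U2 is conditioned on, so the path is blocked at U2.
Since every path is blocked, d-separation holds.

Yes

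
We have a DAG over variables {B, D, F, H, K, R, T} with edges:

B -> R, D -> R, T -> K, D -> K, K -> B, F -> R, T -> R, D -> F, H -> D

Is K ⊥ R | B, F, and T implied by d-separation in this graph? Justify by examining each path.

There are 4 undirected paths between K and R; checking each against the conditioning set {B, F, T}:
Path 1: K ← T → R
  T is a fork here and T is conditioned on, so the path is blocked at T.
Path 2: K ← D → R
  D is a fork and D is not conditioned on — no node blocks this path, so it is active.
Path 3: K ← D → F → R
  F is a chain here and F is conditioned on, so the path is blocked at F.
Path 4: K → B → R
  B is a chain here and B is conditioned on, so the path is blocked at B.
Because an active path exists, K and R are not d-separated.

No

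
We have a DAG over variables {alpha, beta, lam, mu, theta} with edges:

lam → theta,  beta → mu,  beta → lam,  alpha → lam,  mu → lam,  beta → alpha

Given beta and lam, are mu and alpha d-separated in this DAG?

We examine all 4 paths between mu and alpha:
Path 1: mu → lam ← beta → alpha
  beta is a fork here and beta is conditioned on, so the path is blocked at beta.
Path 2: mu → lam ← alpha
  lam is a collider and lam is conditioned on, which opens it — no node blocks this path, so it is active.
Path 3: mu ← beta → lam ← alpha
  beta is a fork here and beta is conditioned on, so the path is blocked at beta.
Path 4: mu ← beta → alpha
  beta is a fork here and beta is conditioned on, so the path is blocked at beta.
Since the path mu → lam ← alpha is active, mu and alpha are not d-separated given {beta, lam}.

No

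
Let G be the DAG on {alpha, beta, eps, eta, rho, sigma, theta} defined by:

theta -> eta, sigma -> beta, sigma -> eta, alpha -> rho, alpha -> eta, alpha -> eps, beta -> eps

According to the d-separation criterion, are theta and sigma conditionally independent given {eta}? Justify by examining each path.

We examine all 2 paths between theta and sigma:
Path 1: theta → eta ← sigma
  eta is a collider and eta is conditioned on, which opens it — no node blocks this path, so it is active.
Path 2: theta → eta ← alpha → eps ← beta ← sigma
  eps is a collider here and neither eps nor any of its descendants is conditioned on, so the collider stays closed — the path is blocked at eps.
At least one path is unblocked, so d-separation fails.

No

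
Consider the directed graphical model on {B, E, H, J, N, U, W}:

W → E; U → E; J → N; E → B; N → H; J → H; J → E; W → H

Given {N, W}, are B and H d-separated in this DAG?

No

We examine all 3 paths between B and H:
Path 1: B ← E ← W → H
  W is a fork here and W is conditioned on, so the path is blocked at W.
Path 2: B ← E ← J → H
  E is a chain and E is not conditioned on; J is a fork and J is not conditioned on — no node blocks this path, so it is active.
Path 3: B ← E ← J → N → H
  N is a chain here and N is conditioned on, so the path is blocked at N.
At least one path is unblocked, so d-separation fails.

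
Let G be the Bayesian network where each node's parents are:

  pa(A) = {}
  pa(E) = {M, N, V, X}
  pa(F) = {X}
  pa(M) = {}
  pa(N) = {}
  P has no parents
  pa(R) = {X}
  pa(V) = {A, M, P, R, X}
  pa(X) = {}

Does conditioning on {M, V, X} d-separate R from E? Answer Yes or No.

Yes — R and E are d-separated given {M, V, X}.

Enumerating the 6 paths from R to E and testing each for blocking by {M, V, X}:
Path 1: R ← X → V ← M → E
  X is a fork here and X is conditioned on, so the path is blocked at X.
Path 2: R ← X → V → E
  X is a fork here and X is conditioned on, so the path is blocked at X.
Path 3: R ← X → E
  X is a fork here and X is conditioned on, so the path is blocked at X.
Path 4: R → V ← X → E
  X is a fork here and X is conditioned on, so the path is blocked at X.
Path 5: R → V ← M → E
  M is a fork here and M is conditioned on, so the path is blocked at M.
Path 6: R → V → E
  V is a chain here and V is conditioned on, so the path is blocked at V.
Since every path is blocked, d-separation holds.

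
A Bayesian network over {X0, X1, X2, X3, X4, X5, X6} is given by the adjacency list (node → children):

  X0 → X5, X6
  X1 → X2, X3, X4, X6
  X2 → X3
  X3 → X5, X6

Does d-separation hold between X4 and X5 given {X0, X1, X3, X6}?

6 paths connect X4 and X5; each must be blocked for d-separation to hold:
  1. X4 ← X1 → X6 ← X0 → X5 — X1:fork[blocks]; X6:collider[open]; X0:fork[blocks] ⇒ blocked
  2. X4 ← X1 → X6 ← X3 → X5 — X1:fork[blocks]; X6:collider[open]; X3:fork[blocks] ⇒ blocked
  3. X4 ← X1 → X3 → X6 ← X0 → X5 — X1:fork[blocks]; X3:chain[blocks]; X6:collider[open]; X0:fork[blocks] ⇒ blocked
  4. X4 ← X1 → X3 → X5 — X1:fork[blocks]; X3:chain[blocks] ⇒ blocked
  5. X4 ← X1 → X2 → X3 → X6 ← X0 → X5 — X1:fork[blocks]; X2:chain[open]; X3:chain[blocks]; X6:collider[open]; X0:fork[blocks] ⇒ blocked
  6. X4 ← X1 → X2 → X3 → X5 — X1:fork[blocks]; X2:chain[open]; X3:chain[blocks] ⇒ blocked
All paths are blocked; X4 ⊥ X5 | {X0, X1, X3, X6} holds.

Yes — X4 and X5 are d-separated given {X0, X1, X3, X6}.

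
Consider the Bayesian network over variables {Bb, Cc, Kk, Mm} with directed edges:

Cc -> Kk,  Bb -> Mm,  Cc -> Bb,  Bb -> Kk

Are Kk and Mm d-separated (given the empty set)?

There are 2 undirected paths between Kk and Mm; checking each against the conditioning set ∅:
Path 1: Kk ← Cc → Bb → Mm
  Cc is a fork and Cc is not conditioned on; Bb is a chain and Bb is not conditioned on — no node blocks this path, so it is active.
Path 2: Kk ← Bb → Mm
  Bb is a fork and Bb is not conditioned on — no node blocks this path, so it is active.
Because an active path exists, Kk and Mm are not d-separated.

No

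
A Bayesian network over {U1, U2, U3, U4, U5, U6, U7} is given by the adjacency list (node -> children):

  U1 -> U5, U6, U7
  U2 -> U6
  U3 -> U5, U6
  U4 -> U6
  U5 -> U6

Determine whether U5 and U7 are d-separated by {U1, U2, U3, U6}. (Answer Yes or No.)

Enumerating the 3 paths from U5 to U7 and testing each for blocking by {U1, U2, U3, U6}:
Path 1: U5 ← U3 → U6 ← U1 → U7
  U3 is a fork here and U3 is conditioned on, so the path is blocked at U3.
Path 2: U5 ← U1 → U7
  U1 is a fork here and U1 is conditioned on, so the path is blocked at U1.
Path 3: U5 → U6 ← U1 → U7
  U1 is a fork here and U1 is conditioned on, so the path is blocked at U1.
Every path is blocked, so U5 and U7 are d-separated given {U1, U2, U3, U6}.

Yes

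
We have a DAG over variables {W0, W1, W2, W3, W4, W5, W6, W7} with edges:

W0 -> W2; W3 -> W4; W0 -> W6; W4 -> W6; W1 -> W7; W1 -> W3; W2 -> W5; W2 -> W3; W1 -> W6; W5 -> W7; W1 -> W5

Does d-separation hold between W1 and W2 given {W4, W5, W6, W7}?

No

There are 6 undirected paths between W1 and W2; checking each against the conditioning set {W4, W5, W6, W7}:
Path 1: W1 → W7 ← W5 ← W2
  W5 is a chain here and W5 is conditioned on, so the path is blocked at W5.
Path 2: W1 → W5 ← W2
  W5 is a collider and W5 is conditioned on, which opens it — no node blocks this path, so it is active.
Path 3: W1 → W6 ← W0 → W2
  W6 is a collider and W6 is conditioned on, which opens it; W0 is a fork and W0 is not conditioned on — no node blocks this path, so it is active.
Path 4: W1 → W6 ← W4 ← W3 ← W2
  W4 is a chain here and W4 is conditioned on, so the path is blocked at W4.
Path 5: W1 → W3 ← W2
  W3 is a collider and its descendant W4 is conditioned on, which opens it — no node blocks this path, so it is active.
Path 6: W1 → W3 → W4 → W6 ← W0 → W2
  W4 is a chain here and W4 is conditioned on, so the path is blocked at W4.
At least one path is unblocked, so d-separation fails.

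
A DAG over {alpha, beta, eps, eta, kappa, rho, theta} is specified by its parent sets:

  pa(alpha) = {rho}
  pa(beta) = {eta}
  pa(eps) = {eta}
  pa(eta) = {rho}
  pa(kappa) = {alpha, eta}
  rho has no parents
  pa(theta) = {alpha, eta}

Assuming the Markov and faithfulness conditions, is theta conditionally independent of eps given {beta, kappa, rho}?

No

There are 3 undirected paths between theta and eps; checking each against the conditioning set {beta, kappa, rho}:
Path 1: theta ← eta → eps
  eta is a fork and eta is not conditioned on — no node blocks this path, so it is active.
Path 2: theta ← alpha → kappa ← eta → eps
  alpha is a fork and alpha is not conditioned on; kappa is a collider and kappa is conditioned on, which opens it; eta is a fork and eta is not conditioned on — no node blocks this path, so it is active.
Path 3: theta ← alpha ← rho → eta → eps
  rho is a fork here and rho is conditioned on, so the path is blocked at rho.
Since the path theta ← eta → eps is active, theta and eps are not d-separated given {beta, kappa, rho}.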